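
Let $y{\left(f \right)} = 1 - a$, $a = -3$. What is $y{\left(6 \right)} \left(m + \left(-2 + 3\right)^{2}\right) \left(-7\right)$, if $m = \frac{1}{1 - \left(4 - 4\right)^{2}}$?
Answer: $-56$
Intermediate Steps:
$m = 1$ ($m = \frac{1}{1 - 0^{2}} = \frac{1}{1 - 0} = \frac{1}{1 + 0} = 1^{-1} = 1$)
$y{\left(f \right)} = 4$ ($y{\left(f \right)} = 1 - -3 = 1 + 3 = 4$)
$y{\left(6 \right)} \left(m + \left(-2 + 3\right)^{2}\right) \left(-7\right) = 4 \left(1 + \left(-2 + 3\right)^{2}\right) \left(-7\right) = 4 \left(1 + 1^{2}\right) \left(-7\right) = 4 \left(1 + 1\right) \left(-7\right) = 4 \cdot 2 \left(-7\right) = 8 \left(-7\right) = -56$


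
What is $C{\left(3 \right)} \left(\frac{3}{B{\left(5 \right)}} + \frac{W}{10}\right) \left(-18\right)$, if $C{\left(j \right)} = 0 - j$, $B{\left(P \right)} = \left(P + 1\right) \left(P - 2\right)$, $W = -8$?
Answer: $- \frac{171}{5} \approx -34.2$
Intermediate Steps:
$B{\left(P \right)} = \left(1 + P\right) \left(-2 + P\right)$
$C{\left(j \right)} = - j$
$C{\left(3 \right)} \left(\frac{3}{B{\left(5 \right)}} + \frac{W}{10}\right) \left(-18\right) = \left(-1\right) 3 \left(\frac{3}{-2 + 5^{2} - 5} - \frac{8}{10}\right) \left(-18\right) = - 3 \left(\frac{3}{-2 + 25 - 5} - \frac{4}{5}\right) \left(-18\right) = - 3 \left(\frac{3}{18} - \frac{4}{5}\right) \left(-18\right) = - 3 \left(3 \cdot \frac{1}{18} - \frac{4}{5}\right) \left(-18\right) = - 3 \left(\frac{1}{6} - \frac{4}{5}\right) \left(-18\right) = \left(-3\right) \left(- \frac{19}{30}\right) \left(-18\right) = \frac{19}{10} \left(-18\right) = - \frac{171}{5}$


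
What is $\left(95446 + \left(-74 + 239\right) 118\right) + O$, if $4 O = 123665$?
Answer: $\frac{583329}{4} \approx 1.4583 \cdot 10^{5}$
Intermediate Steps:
$O = \frac{123665}{4}$ ($O = \frac{1}{4} \cdot 123665 = \frac{123665}{4} \approx 30916.0$)
$\left(95446 + \left(-74 + 239\right) 118\right) + O = \left(95446 + \left(-74 + 239\right) 118\right) + \frac{123665}{4} = \left(95446 + 165 \cdot 118\right) + \frac{123665}{4} = \left(95446 + 19470\right) + \frac{123665}{4} = 114916 + \frac{123665}{4} = \frac{583329}{4}$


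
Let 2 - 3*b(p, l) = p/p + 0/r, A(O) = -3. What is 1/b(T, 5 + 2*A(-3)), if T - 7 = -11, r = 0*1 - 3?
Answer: 3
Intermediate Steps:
r = -3 (r = 0 - 3 = -3)
T = -4 (T = 7 - 11 = -4)
b(p, l) = ⅓ (b(p, l) = ⅔ - (p/p + 0/(-3))/3 = ⅔ - (1 + 0*(-⅓))/3 = ⅔ - (1 + 0)/3 = ⅔ - ⅓*1 = ⅔ - ⅓ = ⅓)
1/b(T, 5 + 2*A(-3)) = 1/(⅓) = 3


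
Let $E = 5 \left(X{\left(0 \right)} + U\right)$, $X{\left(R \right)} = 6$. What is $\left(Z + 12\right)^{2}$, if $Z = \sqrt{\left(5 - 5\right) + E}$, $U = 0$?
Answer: $\left(12 + \sqrt{30}\right)^{2} \approx 305.45$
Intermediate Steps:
$E = 30$ ($E = 5 \left(6 + 0\right) = 5 \cdot 6 = 30$)
$Z = \sqrt{30}$ ($Z = \sqrt{\left(5 - 5\right) + 30} = \sqrt{0 + 30} = \sqrt{30} \approx 5.4772$)
$\left(Z + 12\right)^{2} = \left(\sqrt{30} + 12\right)^{2} = \left(12 + \sqrt{30}\right)^{2}$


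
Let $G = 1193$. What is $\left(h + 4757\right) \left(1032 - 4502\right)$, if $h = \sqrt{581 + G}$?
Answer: $-16506790 - 3470 \sqrt{1774} \approx -1.6653 \cdot 10^{7}$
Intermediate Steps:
$h = \sqrt{1774}$ ($h = \sqrt{581 + 1193} = \sqrt{1774} \approx 42.119$)
$\left(h + 4757\right) \left(1032 - 4502\right) = \left(\sqrt{1774} + 4757\right) \left(1032 - 4502\right) = \left(4757 + \sqrt{1774}\right) \left(-3470\right) = -16506790 - 3470 \sqrt{1774}$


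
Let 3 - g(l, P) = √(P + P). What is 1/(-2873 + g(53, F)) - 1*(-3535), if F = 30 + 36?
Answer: 14558486005/4118384 + √33/4118384 ≈ 3535.0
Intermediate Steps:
F = 66
g(l, P) = 3 - √2*√P (g(l, P) = 3 - √(P + P) = 3 - √(2*P) = 3 - √2*√P)
1/(-2873 + g(53, F)) - 1*(-3535) = 1/(-2873 + (3 - √2*√66)) - 1*(-3535) = 1/(-2873 + (3 - 2*√33)) + 3535 = 1/(-2870 - 2*√33) + 3535 = 3535 + 1/(-2870 - 2*√33)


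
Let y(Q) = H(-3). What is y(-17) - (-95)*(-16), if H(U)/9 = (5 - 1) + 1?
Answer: -1475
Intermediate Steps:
H(U) = 45 (H(U) = 9*((5 - 1) + 1) = 9*(4 + 1) = 9*5 = 45)
y(Q) = 45
y(-17) - (-95)*(-16) = 45 - (-95)*(-16) = 45 - 1*1520 = 45 - 1520 = -1475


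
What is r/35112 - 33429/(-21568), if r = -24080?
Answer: 11685743/13523136 ≈ 0.86413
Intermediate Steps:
r/35112 - 33429/(-21568) = -24080/35112 - 33429/(-21568) = -24080*1/35112 - 33429*(-1/21568) = -430/627 + 33429/21568 = 11685743/13523136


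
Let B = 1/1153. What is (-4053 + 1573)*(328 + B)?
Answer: -937898800/1153 ≈ -8.1344e+5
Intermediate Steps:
B = 1/1153 ≈ 0.00086730
(-4053 + 1573)*(328 + B) = (-4053 + 1573)*(328 + 1/1153) = -2480*378185/1153 = -937898800/1153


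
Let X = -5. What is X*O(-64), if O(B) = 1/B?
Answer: 5/64 ≈ 0.078125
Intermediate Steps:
X*O(-64) = -5/(-64) = -5*(-1/64) = 5/64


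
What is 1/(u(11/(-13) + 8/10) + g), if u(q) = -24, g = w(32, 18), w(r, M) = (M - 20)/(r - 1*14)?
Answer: -9/217 ≈ -0.041475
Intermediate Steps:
w(r, M) = (-20 + M)/(-14 + r) (w(r, M) = (-20 + M)/(r - 14) = (-20 + M)/(-14 + r))
g = -⅑ (g = (-20 + 18)/(-14 + 32) = -2/18 = (1/18)*(-2) = -⅑ ≈ -0.11111)
1/(u(11/(-13) + 8/10) + g) = 1/(-24 - ⅑) = 1/(-217/9) = -9/217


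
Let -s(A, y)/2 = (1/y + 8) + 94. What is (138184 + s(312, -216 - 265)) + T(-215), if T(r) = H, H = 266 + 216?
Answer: 66600224/481 ≈ 1.3846e+5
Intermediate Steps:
s(A, y) = -204 - 2/y (s(A, y) = -2*((1/y + 8) + 94) = -2*((8 + 1/y) + 94) = -2*(102 + 1/y) = -204 - 2/y)
H = 482
T(r) = 482
(138184 + s(312, -216 - 265)) + T(-215) = (138184 + (-204 - 2/(-216 - 265))) + 482 = (138184 + (-204 - 2/(-481))) + 482 = (138184 + (-204 - 2*(-1/481))) + 482 = (138184 + (-204 + 2/481)) + 482 = (138184 - 98122/481) + 482 = 66368382/481 + 482 = 66600224/481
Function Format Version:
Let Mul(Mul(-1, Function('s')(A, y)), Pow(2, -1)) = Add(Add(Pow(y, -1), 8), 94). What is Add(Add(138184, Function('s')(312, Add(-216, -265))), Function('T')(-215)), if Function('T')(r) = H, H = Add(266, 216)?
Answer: Rational(66600224, 481) ≈ 1.3846e+5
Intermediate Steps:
Function('s')(A, y) = Add(-204, Mul(-2, Pow(y, -1))) (Function('s')(A, y) = Mul(-2, Add(Add(Pow(y, -1), 8), 94)) = Mul(-2, Add(Add(8, Pow(y, -1)), 94)) = Mul(-2, Add(102, Pow(y, -1))) = Add(-204, Mul(-2, Pow(y, -1))))
H = 482
Function('T')(r) = 482
Add(Add(138184, Function('s')(312, Add(-216, -265))), Function('T')(-215)) = Add(Add(138184, Add(-204, Mul(-2, Pow(Add(-216, -265), -1)))), 482) = Add(Add(138184, Add(-204, Mul(-2, Pow(-481, -1)))), 482) = Add(Add(138184, Add(-204, Mul(-2, Rational(-1, 481)))), 482) = Add(Add(138184, Add(-204, Rational(2, 481))), 482) = Add(Add(138184, Rational(-98122, 481)), 482) = Add(Rational(66368382, 481), 482) = Rational(66600224, 481)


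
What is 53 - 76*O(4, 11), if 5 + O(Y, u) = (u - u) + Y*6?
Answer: -1391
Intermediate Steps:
O(Y, u) = -5 + 6*Y (O(Y, u) = -5 + ((u - u) + Y*6) = -5 + (0 + 6*Y) = -5 + 6*Y)
53 - 76*O(4, 11) = 53 - 76*(-5 + 6*4) = 53 - 76*(-5 + 24) = 53 - 76*19 = 53 - 1444 = -1391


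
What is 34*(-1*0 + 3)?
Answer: 102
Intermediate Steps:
34*(-1*0 + 3) = 34*(0 + 3) = 34*3 = 102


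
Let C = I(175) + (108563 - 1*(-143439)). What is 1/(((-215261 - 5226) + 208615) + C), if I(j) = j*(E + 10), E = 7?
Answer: 1/243105 ≈ 4.1134e-6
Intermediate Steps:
I(j) = 17*j (I(j) = j*(7 + 10) = j*17 = 17*j)
C = 254977 (C = 17*175 + (108563 - 1*(-143439)) = 2975 + (108563 + 143439) = 2975 + 252002 = 254977)
1/(((-215261 - 5226) + 208615) + C) = 1/(((-215261 - 5226) + 208615) + 254977) = 1/((-220487 + 208615) + 254977) = 1/(-11872 + 254977) = 1/243105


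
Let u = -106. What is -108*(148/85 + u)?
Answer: 957096/85 ≈ 11260.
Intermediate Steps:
-108*(148/85 + u) = -108*(148/85 - 106) = -108*(-8862/85) = 957096/85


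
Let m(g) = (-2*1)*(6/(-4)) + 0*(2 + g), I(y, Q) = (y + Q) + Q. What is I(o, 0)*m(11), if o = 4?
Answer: 12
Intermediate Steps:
I(y, Q) = y + 2*Q (I(y, Q) = (Q + y) + Q = y + 2*Q)
m(g) = 3 (m(g) = -12*(-1)/4 + 0 = -2*(-3/2) + 0 = 3 + 0 = 3)
I(o, 0)*m(11) = (4 + 2*0)*3 = (4 + 0)*3 = 4*3 = 12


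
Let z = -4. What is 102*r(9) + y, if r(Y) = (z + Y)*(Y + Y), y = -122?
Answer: 9058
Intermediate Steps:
r(Y) = 2*Y*(-4 + Y) (r(Y) = (-4 + Y)*(Y + Y) = (-4 + Y)*(2*Y) = 2*Y*(-4 + Y))
102*r(9) + y = 102*(2*9*(-4 + 9)) - 122 = 102*(2*9*5) - 122 = 102*90 - 122 = 9180 - 122 = 9058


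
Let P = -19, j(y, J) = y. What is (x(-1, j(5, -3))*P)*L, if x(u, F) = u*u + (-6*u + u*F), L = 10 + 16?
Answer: -988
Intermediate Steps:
L = 26
x(u, F) = u**2 - 6*u + F*u (x(u, F) = u**2 + (-6*u + F*u) = u**2 - 6*u + F*u)
(x(-1, j(5, -3))*P)*L = (-(-6 + 5 - 1)*(-19))*26 = (-1*(-2)*(-19))*26 = (2*(-19))*26 = -38*26 = -988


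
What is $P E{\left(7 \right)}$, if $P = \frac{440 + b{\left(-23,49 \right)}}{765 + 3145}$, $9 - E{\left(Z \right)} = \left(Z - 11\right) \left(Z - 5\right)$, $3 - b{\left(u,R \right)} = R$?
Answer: $\frac{197}{115} \approx 1.713$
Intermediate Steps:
$b{\left(u,R \right)} = 3 - R$
$E{\left(Z \right)} = 9 - \left(-11 + Z\right) \left(-5 + Z\right)$ ($E{\left(Z \right)} = 9 - \left(Z - 11\right) \left(Z - 5\right) = 9 - \left(-11 + Z\right) \left(-5 + Z\right)$)
$P = \frac{197}{1955}$ ($P = \frac{440 + \left(3 - 49\right)}{765 + 3145} = \frac{440 + \left(3 - 49\right)}{3910} = \left(440 - 46\right) \frac{1}{3910} = 394 \cdot \frac{1}{3910} = \frac{197}{1955} \approx 0.10077$)
$P E{\left(7 \right)} = \frac{197 \left(-46 - 7^{2} + 16 \cdot 7\right)}{1955} = \frac{197 \left(-46 - 49 + 112\right)}{1955} = \frac{197}{1955} \cdot 17 = \frac{197}{115}$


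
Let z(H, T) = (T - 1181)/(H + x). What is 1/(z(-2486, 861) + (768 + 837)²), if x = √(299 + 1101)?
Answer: 795836688071/2050095306852073295 - 32*√14/410019061370414659 ≈ 3.8820e-7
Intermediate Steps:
x = 10*√14 (x = √1400 = 10*√14 ≈ 37.417)
z(H, T) = (-1181 + T)/(H + 10*√14) (z(H, T) = (T - 1181)/(H + 10*√14) = (-1181 + T)/(H + 10*√14))
1/(z(-2486, 861) + (768 + 837)²) = 1/((-1181 + 861)/(-2486 + 10*√14) + (768 + 837)²) = 1/(-320/(-2486 + 10*√14) + 1605²) = 1/(-320/(-2486 + 10*√14) + 2576025) = 1/(2576025 - 320/(-2486 + 10*√14))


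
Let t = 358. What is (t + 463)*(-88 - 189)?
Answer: -227417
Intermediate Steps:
(t + 463)*(-88 - 189) = (358 + 463)*(-88 - 189) = 821*(-277) = -227417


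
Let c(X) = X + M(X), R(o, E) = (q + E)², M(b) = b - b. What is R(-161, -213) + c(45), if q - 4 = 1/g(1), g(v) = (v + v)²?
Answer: 697945/16 ≈ 43622.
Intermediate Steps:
g(v) = 4*v² (g(v) = (2*v)² = 4*v²)
M(b) = 0
q = 17/4 (q = 4 + 1/(4*1²) = 4 + 1/(4*1) = 4 + 1/4 = 4 + ¼ = 17/4 ≈ 4.2500)
R(o, E) = (17/4 + E)²
c(X) = X (c(X) = X + 0 = X)
R(-161, -213) + c(45) = (17 + 4*(-213))²/16 + 45 = (17 - 852)²/16 + 45 = (1/16)*(-835)² + 45 = (1/16)*697225 + 45 = 697225/16 + 45 = 697945/16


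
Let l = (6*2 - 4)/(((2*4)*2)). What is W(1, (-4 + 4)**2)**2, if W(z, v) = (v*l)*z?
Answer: 0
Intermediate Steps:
l = 1/2 (l = (12 - 4)/((8*2)) = 8/16 = 8*(1/16) = 1/2 ≈ 0.50000)
W(z, v) = v*z/2 (W(z, v) = (v*(1/2))*z = (v/2)*z = v*z/2)
W(1, (-4 + 4)**2)**2 = ((1/2)*(-4 + 4)**2*1)**2 = ((1/2)*0**2*1)**2 = ((1/2)*0*1)**2 = 0**2 = 0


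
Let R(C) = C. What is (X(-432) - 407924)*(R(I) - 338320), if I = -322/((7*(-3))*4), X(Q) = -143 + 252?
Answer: 827822445055/6 ≈ 1.3797e+11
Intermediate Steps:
X(Q) = 109
I = 23/6 (I = -322/((-21*4)) = -322/(-84) = -322*(-1/84) = 23/6 ≈ 3.8333)
(X(-432) - 407924)*(R(I) - 338320) = (109 - 407924)*(23/6 - 338320) = -407815*(-2029897/6) = 827822445055/6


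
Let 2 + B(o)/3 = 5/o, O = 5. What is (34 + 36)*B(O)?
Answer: -210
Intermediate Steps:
B(o) = -6 + 15/o (B(o) = -6 + 3*(5/o) = -6 + 15/o)
(34 + 36)*B(O) = (34 + 36)*(-6 + 15/5) = 70*(-6 + 15*(⅕)) = 70*(-6 + 3) = 70*(-3) = -210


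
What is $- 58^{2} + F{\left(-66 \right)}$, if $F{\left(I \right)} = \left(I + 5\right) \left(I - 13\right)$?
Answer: $1455$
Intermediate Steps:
$F{\left(I \right)} = \left(-13 + I\right) \left(5 + I\right)$ ($F{\left(I \right)} = \left(5 + I\right) \left(-13 + I\right) = \left(-13 + I\right) \left(5 + I\right)$)
$- 58^{2} + F{\left(-66 \right)} = - 58^{2} - \left(-463 - 4356\right) = \left(-1\right) 3364 + \left(-65 + 4356 + 528\right) = -3364 + 4819 = 1455$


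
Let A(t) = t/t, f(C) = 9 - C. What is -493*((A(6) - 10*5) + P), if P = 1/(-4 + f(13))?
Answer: 193749/8 ≈ 24219.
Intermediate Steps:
A(t) = 1
P = -⅛ (P = 1/(-4 + (9 - 1*13)) = 1/(-4 + (9 - 13)) = 1/(-4 - 4) = 1/(-8) = -⅛ ≈ -0.12500)
-493*((A(6) - 10*5) + P) = -493*((1 - 10*5) - ⅛) = -493*((1 - 50) - ⅛) = -493*(-49 - ⅛) = -493*(-393/8) = 193749/8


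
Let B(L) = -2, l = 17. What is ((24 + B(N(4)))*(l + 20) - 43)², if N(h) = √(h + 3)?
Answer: 594441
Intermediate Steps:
N(h) = √(3 + h)
((24 + B(N(4)))*(l + 20) - 43)² = ((24 - 2)*(17 + 20) - 43)² = (22*37 - 43)² = (814 - 43)² = 771² = 594441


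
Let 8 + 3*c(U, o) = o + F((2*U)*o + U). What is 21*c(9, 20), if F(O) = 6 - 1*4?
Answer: 98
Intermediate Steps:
F(O) = 2 (F(O) = 6 - 4 = 2)
c(U, o) = -2 + o/3 (c(U, o) = -8/3 + (o + 2)/3 = -8/3 + (2 + o)/3 = -8/3 + (⅔ + o/3) = -2 + o/3)
21*c(9, 20) = 21*(-2 + (⅓)*20) = 21*(-2 + 20/3) = 21*(14/3) = 98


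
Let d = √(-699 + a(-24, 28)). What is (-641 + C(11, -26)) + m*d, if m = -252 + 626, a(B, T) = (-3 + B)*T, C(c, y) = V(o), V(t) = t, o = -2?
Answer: -643 + 374*I*√1455 ≈ -643.0 + 14266.0*I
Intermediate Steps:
C(c, y) = -2
a(B, T) = T*(-3 + B)
d = I*√1455 (d = √(-699 + 28*(-3 - 24)) = √(-699 + 28*(-27)) = √(-699 - 756) = √(-1455) = I*√1455 ≈ 38.144*I)
m = 374
(-641 + C(11, -26)) + m*d = (-641 - 2) + 374*(I*√1455) = -643 + 374*I*√1455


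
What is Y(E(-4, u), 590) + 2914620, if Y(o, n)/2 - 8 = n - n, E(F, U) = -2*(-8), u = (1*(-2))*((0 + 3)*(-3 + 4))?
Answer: 2914636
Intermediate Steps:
u = -6 ≈ -6.0000
E(F, U) = 16
Y(o, n) = 16 (Y(o, n) = 16 + 2*(n - n) = 16 + 2*0 = 16 + 0 = 16)
Y(E(-4, u), 590) + 2914620 = 16 + 2914620 = 2914636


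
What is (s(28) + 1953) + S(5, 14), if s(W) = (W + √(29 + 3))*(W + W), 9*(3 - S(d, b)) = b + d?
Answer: 31697/9 + 224*√2 ≈ 3838.7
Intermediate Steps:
S(d, b) = 3 - b/9 - d/9 (S(d, b) = 3 - (b + d)/9 = 3 + (-b/9 - d/9) = 3 - b/9 - d/9)
s(W) = 2*W*(W + 4*√2) (s(W) = (W + √32)*(2*W) = (W + 4*√2)*(2*W) = 2*W*(W + 4*√2))
(s(28) + 1953) + S(5, 14) = (2*28*(28 + 4*√2) + 1953) + (3 - ⅑*14 - ⅑*5) = ((1568 + 224*√2) + 1953) + (3 - 14/9 - 5/9) = (3521 + 224*√2) + 8/9 = 31697/9 + 224*√2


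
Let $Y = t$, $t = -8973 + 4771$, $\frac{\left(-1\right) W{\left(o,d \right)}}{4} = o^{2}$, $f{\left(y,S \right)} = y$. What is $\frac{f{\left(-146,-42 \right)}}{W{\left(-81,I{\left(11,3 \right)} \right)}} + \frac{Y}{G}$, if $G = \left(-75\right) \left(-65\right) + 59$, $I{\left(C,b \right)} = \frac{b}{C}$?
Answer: $- \frac{27389231}{32371974} \approx -0.84608$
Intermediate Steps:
$W{\left(o,d \right)} = - 4 o^{2}$
$t = -4202$
$Y = -4202$
$G = 4934$ ($G = 4875 + 59 = 4934$)
$\frac{f{\left(-146,-42 \right)}}{W{\left(-81,I{\left(11,3 \right)} \right)}} + \frac{Y}{G} = - \frac{146}{\left(-4\right) \left(-81\right)^{2}} - \frac{4202}{4934} = - \frac{146}{\left(-4\right) 6561} - \frac{2101}{2467} = - \frac{146}{-26244} - \frac{2101}{2467} = \left(-146\right) \left(- \frac{1}{26244}\right) - \frac{2101}{2467} = \frac{73}{13122} - \frac{2101}{2467} = - \frac{27389231}{32371974}$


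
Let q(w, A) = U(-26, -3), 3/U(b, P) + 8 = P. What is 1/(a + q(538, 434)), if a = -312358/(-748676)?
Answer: 4117718/594955 ≈ 6.9211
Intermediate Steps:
U(b, P) = 3/(-8 + P)
q(w, A) = -3/11 (q(w, A) = 3/(-8 - 3) = 3/(-11) = 3*(-1/11) = -3/11)
a = 156179/374338 (a = -312358*(-1/748676) = 156179/374338 ≈ 0.41721)
1/(a + q(538, 434)) = 1/(156179/374338 - 3/11) = 1/(594955/4117718) = 4117718/594955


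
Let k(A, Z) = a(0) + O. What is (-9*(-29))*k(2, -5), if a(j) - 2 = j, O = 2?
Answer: 1044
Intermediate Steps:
a(j) = 2 + j
k(A, Z) = 4 (k(A, Z) = (2 + 0) + 2 = 2 + 2 = 4)
(-9*(-29))*k(2, -5) = -9*(-29)*4 = 261*4 = 1044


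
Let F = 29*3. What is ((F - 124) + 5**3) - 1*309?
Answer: -221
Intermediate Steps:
F = 87
((F - 124) + 5**3) - 1*309 = ((87 - 124) + 5**3) - 1*309 = (-37 + 125) - 309 = 88 - 309 = -221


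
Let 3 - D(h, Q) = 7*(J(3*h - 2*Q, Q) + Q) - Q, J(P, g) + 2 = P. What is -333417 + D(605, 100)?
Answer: -345305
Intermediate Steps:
J(P, g) = -2 + P
D(h, Q) = 17 - 21*h + 8*Q (D(h, Q) = 3 - (7*((-2 + (3*h - 2*Q)) + Q) - Q) = 3 - (7*((-2 + (-2*Q + 3*h)) + Q) - Q) = 3 - (7*((-2 - 2*Q + 3*h) + Q) - Q) = 3 - (7*(-2 - Q + 3*h) - Q) = 3 - ((-14 - 7*Q + 21*h) - Q) = 3 - (-14 - 8*Q + 21*h) = 3 + (14 - 21*h + 8*Q) = 17 - 21*h + 8*Q)
-333417 + D(605, 100) = -333417 + (17 - 21*605 + 8*100) = -333417 + (17 - 12705 + 800) = -333417 - 11888 = -345305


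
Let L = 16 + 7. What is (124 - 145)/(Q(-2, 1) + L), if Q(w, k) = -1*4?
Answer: -21/19 ≈ -1.1053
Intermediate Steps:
Q(w, k) = -4
L = 23
(124 - 145)/(Q(-2, 1) + L) = (124 - 145)/(-4 + 23) = -21/19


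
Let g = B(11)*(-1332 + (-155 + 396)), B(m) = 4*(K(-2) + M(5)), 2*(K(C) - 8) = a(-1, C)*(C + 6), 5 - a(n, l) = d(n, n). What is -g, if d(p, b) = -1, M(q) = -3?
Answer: 74188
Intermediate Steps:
a(n, l) = 6 (a(n, l) = 5 - 1*(-1) = 5 + 1 = 6)
K(C) = 26 + 3*C (K(C) = 8 + (6*(C + 6))/2 = 8 + (6*(6 + C))/2 = 8 + (36 + 6*C)/2 = 8 + (18 + 3*C) = 26 + 3*C)
B(m) = 68 (B(m) = 4*((26 + 3*(-2)) - 3) = 4*((26 - 6) - 3) = 4*(20 - 3) = 4*17 = 68)
g = -74188 (g = 68*(-1332 + (-155 + 396)) = 68*(-1332 + 241) = 68*(-1091) = -74188)
-g = -1*(-74188) = 74188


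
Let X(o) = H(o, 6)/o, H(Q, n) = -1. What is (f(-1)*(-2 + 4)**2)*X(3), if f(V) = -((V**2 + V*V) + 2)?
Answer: 16/3 ≈ 5.3333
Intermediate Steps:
f(V) = -2 - 2*V**2 (f(V) = -((V**2 + V**2) + 2) = -(2*V**2 + 2) = -(2 + 2*V**2) = -2 - 2*V**2)
X(o) = -1/o
(f(-1)*(-2 + 4)**2)*X(3) = ((-2 - 2*(-1)**2)*(-2 + 4)**2)*(-1/3) = ((-2 - 2*1)*2**2)*(-1*1/3) = ((-2 - 2)*4)*(-1/3) = -4*4*(-1/3) = -16*(-1/3) = 16/3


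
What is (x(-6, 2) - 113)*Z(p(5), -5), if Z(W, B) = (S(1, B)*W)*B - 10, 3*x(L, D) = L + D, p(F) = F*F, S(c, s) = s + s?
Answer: -425320/3 ≈ -1.4177e+5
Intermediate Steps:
S(c, s) = 2*s
p(F) = F**2
x(L, D) = D/3 + L/3 (x(L, D) = (L + D)/3 = (D + L)/3 = D/3 + L/3)
Z(W, B) = -10 + 2*W*B**2 (Z(W, B) = ((2*B)*W)*B - 10 = (2*B*W)*B - 10 = 2*W*B**2 - 10 = -10 + 2*W*B**2)
(x(-6, 2) - 113)*Z(p(5), -5) = (((1/3)*2 + (1/3)*(-6)) - 113)*(-10 + 2*5**2*(-5)**2) = ((2/3 - 2) - 113)*(-10 + 2*25*25) = (-4/3 - 113)*(-10 + 1250) = -343/3*1240 = -425320/3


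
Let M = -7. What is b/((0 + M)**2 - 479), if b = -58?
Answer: 29/215 ≈ 0.13488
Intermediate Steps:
b/((0 + M)**2 - 479) = -58/((0 - 7)**2 - 479) = -58/((-7)**2 - 479) = -58/(49 - 479) = -58/(-430) = -1/430*(-58) = 29/215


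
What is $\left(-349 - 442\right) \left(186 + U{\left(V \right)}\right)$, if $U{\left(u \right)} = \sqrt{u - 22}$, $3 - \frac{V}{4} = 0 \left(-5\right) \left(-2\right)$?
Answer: $-147126 - 791 i \sqrt{10} \approx -1.4713 \cdot 10^{5} - 2501.4 i$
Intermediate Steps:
$V = 12$ ($V = 12 - 4 \cdot 0 \left(-5\right) \left(-2\right) = 12 - 4 \cdot 0 \left(-2\right) = 12 - 0 = 12 + 0 = 12$)
$U{\left(u \right)} = \sqrt{-22 + u}$
$\left(-349 - 442\right) \left(186 + U{\left(V \right)}\right) = \left(-349 - 442\right) \left(186 + \sqrt{-22 + 12}\right) = - 791 \left(186 + \sqrt{-10}\right) = - 791 \left(186 + i \sqrt{10}\right) = -147126 - 791 i \sqrt{10}$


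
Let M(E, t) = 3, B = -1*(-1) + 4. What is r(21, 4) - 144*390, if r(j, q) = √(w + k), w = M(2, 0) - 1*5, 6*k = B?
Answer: -56160 + I*√42/6 ≈ -56160.0 + 1.0801*I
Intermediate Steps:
B = 5 (B = 1 + 4 = 5)
k = ⅚ (k = (⅙)*5 = ⅚ ≈ 0.83333)
w = -2 (w = 3 - 1*5 = 3 - 5 = -2)
r(j, q) = I*√42/6 (r(j, q) = √(-2 + ⅚) = √(-7/6) = I*√42/6)
r(21, 4) - 144*390 = I*√42/6 - 144*390 = I*√42/6 - 56160 = -56160 + I*√42/6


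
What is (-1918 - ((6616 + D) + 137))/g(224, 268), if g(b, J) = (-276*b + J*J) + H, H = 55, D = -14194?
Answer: 5523/10055 ≈ 0.54928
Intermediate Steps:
g(b, J) = 55 + J² - 276*b (g(b, J) = (-276*b + J*J) + 55 = (-276*b + J²) + 55 = (J² - 276*b) + 55 = 55 + J² - 276*b)
(-1918 - ((6616 + D) + 137))/g(224, 268) = (-1918 - ((6616 - 14194) + 137))/(55 + 268² - 276*224) = (-1918 - (-7578 + 137))/(55 + 71824 - 61824) = (-1918 - 1*(-7441))/10055 = (-1918 + 7441)*(1/10055) = 5523*(1/10055) = 5523/10055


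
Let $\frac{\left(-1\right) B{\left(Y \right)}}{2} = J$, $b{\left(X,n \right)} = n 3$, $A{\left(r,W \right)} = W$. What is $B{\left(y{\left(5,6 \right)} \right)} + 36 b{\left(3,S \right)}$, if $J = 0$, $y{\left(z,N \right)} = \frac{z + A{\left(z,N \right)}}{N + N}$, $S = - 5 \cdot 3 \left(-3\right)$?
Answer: $4860$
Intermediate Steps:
$S = 45$ ($S = \left(-5\right) \left(-9\right) = 45$)
$b{\left(X,n \right)} = 3 n$
$y{\left(z,N \right)} = \frac{N + z}{2 N}$ ($y{\left(z,N \right)} = \frac{z + N}{N + N} = \frac{N + z}{2 N}$)
$B{\left(Y \right)} = 0$ ($B{\left(Y \right)} = \left(-2\right) 0 = 0$)
$B{\left(y{\left(5,6 \right)} \right)} + 36 b{\left(3,S \right)} = 0 + 36 \cdot 3 \cdot 45 = 0 + 36 \cdot 135 = 0 + 4860 = 4860$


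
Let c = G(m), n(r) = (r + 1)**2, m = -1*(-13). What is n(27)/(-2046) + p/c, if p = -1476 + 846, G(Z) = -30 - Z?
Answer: 627634/43989 ≈ 14.268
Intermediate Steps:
m = 13
n(r) = (1 + r)**2
c = -43 (c = -30 - 1*13 = -30 - 13 = -43)
p = -630
n(27)/(-2046) + p/c = (1 + 27)**2/(-2046) - 630/(-43) = 28**2*(-1/2046) - 630*(-1/43) = 784*(-1/2046) + 630/43 = -392/1023 + 630/43 = 627634/43989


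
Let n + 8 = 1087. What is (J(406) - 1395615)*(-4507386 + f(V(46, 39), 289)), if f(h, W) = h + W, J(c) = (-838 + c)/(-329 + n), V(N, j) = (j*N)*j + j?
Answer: 774059338418124/125 ≈ 6.1925e+12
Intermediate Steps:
n = 1079 (n = -8 + 1087 = 1079)
V(N, j) = j + N*j² (V(N, j) = (N*j)*j + j = N*j² + j = j + N*j²)
J(c) = -419/375 + c/750 (J(c) = (-838 + c)/(-329 + 1079) = (-838 + c)/750 = (-838 + c)*(1/750) = -419/375 + c/750)
f(h, W) = W + h
(J(406) - 1395615)*(-4507386 + f(V(46, 39), 289)) = ((-419/375 + (1/750)*406) - 1395615)*(-4507386 + (289 + 39*(1 + 46*39))) = ((-419/375 + 203/375) - 1395615)*(-4507386 + (289 + 39*(1 + 1794))) = (-72/125 - 1395615)*(-4507386 + (289 + 39*1795)) = -174451947*(-4507386 + (289 + 70005))/125 = -174451947*(-4507386 + 70294)/125 = -174451947/125*(-4437092) = 774059338418124/125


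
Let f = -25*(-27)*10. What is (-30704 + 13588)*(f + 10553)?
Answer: -296158148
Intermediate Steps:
f = 6750 (f = 675*10 = 6750)
(-30704 + 13588)*(f + 10553) = (-30704 + 13588)*(6750 + 10553) = -17116*17303 = -296158148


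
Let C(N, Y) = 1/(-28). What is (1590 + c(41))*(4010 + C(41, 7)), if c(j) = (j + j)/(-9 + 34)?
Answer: 1118074282/175 ≈ 6.3890e+6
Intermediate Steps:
C(N, Y) = -1/28 (C(N, Y) = 1*(-1/28) = -1/28)
c(j) = 2*j/25 (c(j) = (2*j)/25 = (2*j)*(1/25) = 2*j/25)
(1590 + c(41))*(4010 + C(41, 7)) = (1590 + (2/25)*41)*(4010 - 1/28) = (1590 + 82/25)*(112279/28) = (39832/25)*(112279/28) = 1118074282/175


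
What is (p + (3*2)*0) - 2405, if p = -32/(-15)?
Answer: -36043/15 ≈ -2402.9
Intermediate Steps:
p = 32/15 (p = -32*(-1/15) = 32/15 ≈ 2.1333)
(p + (3*2)*0) - 2405 = (32/15 + (3*2)*0) - 2405 = (32/15 + 6*0) - 2405 = (32/15 + 0) - 2405 = 32/15 - 2405 = -36043/15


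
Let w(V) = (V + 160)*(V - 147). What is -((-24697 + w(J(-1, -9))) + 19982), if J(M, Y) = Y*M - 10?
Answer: 28247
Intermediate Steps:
J(M, Y) = -10 + M*Y (J(M, Y) = M*Y - 10 = -10 + M*Y)
w(V) = (-147 + V)*(160 + V) (w(V) = (160 + V)*(-147 + V) = (-147 + V)*(160 + V))
-((-24697 + w(J(-1, -9))) + 19982) = -((-24697 + (-23520 + (-10 - 1*(-9))² + 13*(-10 - 1*(-9)))) + 19982) = -((-24697 + (-23520 + (-10 + 9)² + 13*(-10 + 9))) + 19982) = -((-24697 + (-23520 + (-1)² + 13*(-1))) + 19982) = -((-24697 + (-23520 + 1 - 13)) + 19982) = -((-24697 - 23532) + 19982) = -(-48229 + 19982) = -1*(-28247) = 28247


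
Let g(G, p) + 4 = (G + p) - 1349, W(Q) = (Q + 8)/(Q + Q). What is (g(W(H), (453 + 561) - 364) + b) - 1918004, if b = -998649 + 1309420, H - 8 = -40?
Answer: -12863485/8 ≈ -1.6079e+6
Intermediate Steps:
H = -32 (H = 8 - 40 = -32)
W(Q) = (8 + Q)/(2*Q) (W(Q) = (8 + Q)/((2*Q)) = (8 + Q)*(1/(2*Q)) = (8 + Q)/(2*Q))
g(G, p) = -1353 + G + p (g(G, p) = -4 + ((G + p) - 1349) = -4 + (-1349 + G + p) = -1353 + G + p)
b = 310771
(g(W(H), (453 + 561) - 364) + b) - 1918004 = ((-1353 + (½)*(8 - 32)/(-32) + ((453 + 561) - 364)) + 310771) - 1918004 = ((-1353 + (½)*(-1/32)*(-24) + (1014 - 364)) + 310771) - 1918004 = ((-1353 + 3/8 + 650) + 310771) - 1918004 = (-5621/8 + 310771) - 1918004 = 2480547/8 - 1918004 = -12863485/8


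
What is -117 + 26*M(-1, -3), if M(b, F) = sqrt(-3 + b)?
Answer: -117 + 52*I ≈ -117.0 + 52.0*I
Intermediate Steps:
-117 + 26*M(-1, -3) = -117 + 26*sqrt(-3 - 1) = -117 + 26*sqrt(-4) = -117 + 26*(2*I) = -117 + 52*I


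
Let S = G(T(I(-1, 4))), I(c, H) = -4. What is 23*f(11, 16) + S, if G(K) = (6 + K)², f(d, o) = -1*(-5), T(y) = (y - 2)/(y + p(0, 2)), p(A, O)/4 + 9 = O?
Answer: 39241/256 ≈ 153.29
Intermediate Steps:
p(A, O) = -36 + 4*O
T(y) = (-2 + y)/(-28 + y) (T(y) = (y - 2)/(y + (-36 + 4*2)) = (-2 + y)/(y + (-36 + 8)) = (-2 + y)/(y - 28) = (-2 + y)/(-28 + y))
f(d, o) = 5
S = 9801/256 (S = (6 + (-2 - 4)/(-28 - 4))² = (6 - 6/(-32))² = (6 - 1/32*(-6))² = (6 + 3/16)² = (99/16)² = 9801/256 ≈ 38.285)
23*f(11, 16) + S = 23*5 + 9801/256 = 115 + 9801/256 = 39241/256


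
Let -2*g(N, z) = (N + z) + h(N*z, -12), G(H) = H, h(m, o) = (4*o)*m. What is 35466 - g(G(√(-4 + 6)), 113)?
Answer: 71045/2 - 5423*√2/2 ≈ 31688.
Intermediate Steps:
h(m, o) = 4*m*o
g(N, z) = -N/2 - z/2 + 24*N*z (g(N, z) = -((N + z) + 4*(N*z)*(-12))/2 = -((N + z) - 48*N*z)/2 = -(N + z - 48*N*z)/2 = -N/2 - z/2 + 24*N*z)
35466 - g(G(√(-4 + 6)), 113) = 35466 - (-√(-4 + 6)/2 - ½*113 + 24*√(-4 + 6)*113) = 35466 - (-√2/2 - 113/2 + 24*√2*113) = 35466 - (-√2/2 - 113/2 + 2712*√2) = 35466 - (-113/2 + 5423*√2/2) = 35466 + (113/2 - 5423*√2/2) = 71045/2 - 5423*√2/2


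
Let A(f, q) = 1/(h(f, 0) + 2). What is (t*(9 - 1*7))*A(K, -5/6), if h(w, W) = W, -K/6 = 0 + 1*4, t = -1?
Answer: -1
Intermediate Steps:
K = -24 (K = -6*(0 + 1*4) = -6*(0 + 4) = -6*4 = -24)
A(f, q) = ½ (A(f, q) = 1/(0 + 2) = 1/2 = ½)
(t*(9 - 1*7))*A(K, -5/6) = -(9 - 1*7)*(½) = -(9 - 7)*(½) = -1*2*(½) = -2*½ = -1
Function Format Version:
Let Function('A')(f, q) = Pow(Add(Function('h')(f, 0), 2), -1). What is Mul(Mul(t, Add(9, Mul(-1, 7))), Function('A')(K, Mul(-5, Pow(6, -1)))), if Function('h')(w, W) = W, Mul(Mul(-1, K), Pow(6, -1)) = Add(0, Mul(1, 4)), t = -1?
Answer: -1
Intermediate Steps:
K = -24 (K = Mul(-6, Add(0, Mul(1, 4))) = Mul(-6, Add(0, 4)) = Mul(-6, 4) = -24)
Function('A')(f, q) = Rational(1, 2) (Function('A')(f, q) = Pow(Add(0, 2), -1) = Pow(2, -1) = Rational(1, 2))
Mul(Mul(t, Add(9, Mul(-1, 7))), Function('A')(K, Mul(-5, Pow(6, -1)))) = Mul(Mul(-1, Add(9, Mul(-1, 7))), Rational(1, 2)) = Mul(Mul(-1, Add(9, -7)), Rational(1, 2)) = Mul(Mul(-1, 2), Rational(1, 2)) = Mul(-2, Rational(1, 2)) = -1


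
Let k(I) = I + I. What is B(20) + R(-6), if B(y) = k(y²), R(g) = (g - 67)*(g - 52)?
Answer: 5034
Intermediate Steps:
R(g) = (-67 + g)*(-52 + g)
k(I) = 2*I
B(y) = 2*y²
B(20) + R(-6) = 2*20² + (3484 + (-6)² - 119*(-6)) = 2*400 + (3484 + 36 + 714) = 800 + 4234 = 5034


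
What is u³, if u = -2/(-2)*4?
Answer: 64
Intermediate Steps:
u = 4 (u = -2*(-½)*4 = 1*4 = 4)
u³ = 4³ = 64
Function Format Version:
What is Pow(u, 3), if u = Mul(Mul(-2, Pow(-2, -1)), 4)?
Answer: 64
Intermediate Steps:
u = 4 (u = Mul(Mul(-2, Rational(-1, 2)), 4) = Mul(1, 4) = 4)
Pow(u, 3) = Pow(4, 3) = 64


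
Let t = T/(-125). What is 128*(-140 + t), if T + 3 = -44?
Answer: -2233984/125 ≈ -17872.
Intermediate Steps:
T = -47 (T = -3 - 44 = -47)
t = 47/125 (t = -47/(-125) = -47*(-1/125) = 47/125 ≈ 0.37600)
128*(-140 + t) = 128*(-140 + 47/125) = 128*(-17453/125) = -2233984/125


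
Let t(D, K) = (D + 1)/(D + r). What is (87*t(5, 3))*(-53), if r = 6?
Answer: -27666/11 ≈ -2515.1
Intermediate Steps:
t(D, K) = (1 + D)/(6 + D) (t(D, K) = (D + 1)/(D + 6) = (1 + D)/(6 + D))
(87*t(5, 3))*(-53) = (87*((1 + 5)/(6 + 5)))*(-53) = (87*(6/11))*(-53) = (522/11)*(-53) = -27666/11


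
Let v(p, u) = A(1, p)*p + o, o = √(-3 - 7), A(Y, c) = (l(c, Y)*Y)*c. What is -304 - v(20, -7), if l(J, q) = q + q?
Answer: -1104 - I*√10 ≈ -1104.0 - 3.1623*I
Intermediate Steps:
l(J, q) = 2*q
A(Y, c) = 2*c*Y² (A(Y, c) = ((2*Y)*Y)*c = (2*Y²)*c = 2*c*Y²)
o = I*√10 (o = √(-10) = I*√10 ≈ 3.1623*I)
v(p, u) = 2*p² + I*√10 (v(p, u) = (2*p*1²)*p + I*√10 = (2*p*1)*p + I*√10 = (2*p)*p + I*√10 = 2*p² + I*√10)
-304 - v(20, -7) = -304 - (2*20² + I*√10) = -304 - (2*400 + I*√10) = -304 - (800 + I*√10) = -304 + (-800 - I*√10) = -1104 - I*√10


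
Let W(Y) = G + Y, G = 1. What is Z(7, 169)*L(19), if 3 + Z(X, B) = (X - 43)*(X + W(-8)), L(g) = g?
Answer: -57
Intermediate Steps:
W(Y) = 1 + Y
Z(X, B) = -3 + (-43 + X)*(-7 + X) (Z(X, B) = -3 + (X - 43)*(X + (1 - 8)) = -3 + (-43 + X)*(X - 7) = -3 + (-43 + X)*(-7 + X))
Z(7, 169)*L(19) = (298 + 7² - 50*7)*19 = (298 + 49 - 350)*19 = -3*19 = -57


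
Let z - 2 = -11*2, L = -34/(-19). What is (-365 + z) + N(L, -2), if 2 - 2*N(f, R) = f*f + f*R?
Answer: -138556/361 ≈ -383.81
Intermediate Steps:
L = 34/19 (L = -34*(-1/19) = 34/19 ≈ 1.7895)
z = -20 (z = 2 - 11*2 = 2 - 22 = -20)
N(f, R) = 1 - f²/2 - R*f/2 (N(f, R) = 1 - (f*f + f*R)/2 = 1 - (f² + R*f)/2 = 1 + (-f²/2 - R*f/2) = 1 - f²/2 - R*f/2)
(-365 + z) + N(L, -2) = (-365 - 20) + (1 - (34/19)²/2 - ½*(-2)*34/19) = -385 + (1 - ½*1156/361 + 34/19) = -385 + (1 - 578/361 + 34/19) = -385 + 429/361 = -138556/361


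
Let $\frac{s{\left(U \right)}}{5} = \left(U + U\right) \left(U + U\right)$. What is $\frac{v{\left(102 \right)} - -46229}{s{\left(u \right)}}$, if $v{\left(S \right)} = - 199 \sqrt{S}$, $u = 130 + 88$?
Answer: $\frac{46229}{950480} - \frac{199 \sqrt{102}}{950480} \approx 0.046523$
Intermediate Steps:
$u = 218$
$s{\left(U \right)} = 20 U^{2}$ ($s{\left(U \right)} = 5 \left(U + U\right) \left(U + U\right) = 5 \cdot 2 U 2 U = 5 \cdot 4 U^{2} = 20 U^{2}$)
$\frac{v{\left(102 \right)} - -46229}{s{\left(u \right)}} = \frac{- 199 \sqrt{102} - -46229}{20 \cdot 218^{2}} = \frac{- 199 \sqrt{102} + 46229}{20 \cdot 47524} = \frac{46229 - 199 \sqrt{102}}{950480} = \left(46229 - 199 \sqrt{102}\right) \frac{1}{950480} = \frac{46229}{950480} - \frac{199 \sqrt{102}}{950480}$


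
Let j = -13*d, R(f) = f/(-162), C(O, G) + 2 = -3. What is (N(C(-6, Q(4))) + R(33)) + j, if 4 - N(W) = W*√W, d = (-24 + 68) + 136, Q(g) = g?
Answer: -126155/54 + 5*I*√5 ≈ -2336.2 + 11.18*I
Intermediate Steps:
d = 180 (d = 44 + 136 = 180)
C(O, G) = -5 (C(O, G) = -2 - 3 = -5)
N(W) = 4 - W^(3/2) (N(W) = 4 - W*√W = 4 - W^(3/2))
R(f) = -f/162 (R(f) = f*(-1/162) = -f/162)
j = -2340 (j = -13*180 = -2340)
(N(C(-6, Q(4))) + R(33)) + j = ((4 - (-5)^(3/2)) - 1/162*33) - 2340 = ((4 - (-5)*I*√5) - 11/54) - 2340 = ((4 + 5*I*√5) - 11/54) - 2340 = (205/54 + 5*I*√5) - 2340 = -126155/54 + 5*I*√5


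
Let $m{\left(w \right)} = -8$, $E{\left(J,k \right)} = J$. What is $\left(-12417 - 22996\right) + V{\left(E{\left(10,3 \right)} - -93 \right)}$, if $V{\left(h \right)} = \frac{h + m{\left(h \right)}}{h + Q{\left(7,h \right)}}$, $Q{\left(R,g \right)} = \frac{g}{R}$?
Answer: $- \frac{29179647}{824} \approx -35412.0$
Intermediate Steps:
$V{\left(h \right)} = \frac{7 \left(-8 + h\right)}{8 h}$ ($V{\left(h \right)} = \frac{h - 8}{h + \frac{h}{7}} = \frac{-8 + h}{h + h \frac{1}{7}} = \frac{-8 + h}{h + \frac{h}{7}} = \frac{-8 + h}{\frac{8}{7} h} = \left(-8 + h\right) \frac{7}{8 h} = \frac{7 \left(-8 + h\right)}{8 h}$)
$\left(-12417 - 22996\right) + V{\left(E{\left(10,3 \right)} - -93 \right)} = \left(-12417 - 22996\right) + \left(\frac{7}{8} - \frac{7}{10 - -93}\right) = -35413 + \left(\frac{7}{8} - \frac{7}{10 + 93}\right) = -35413 + \left(\frac{7}{8} - \frac{7}{103}\right) = -35413 + \frac{665}{824} = - \frac{29179647}{824}$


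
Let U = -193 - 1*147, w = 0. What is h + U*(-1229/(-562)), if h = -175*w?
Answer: -208930/281 ≈ -743.52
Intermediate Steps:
U = -340 (U = -193 - 147 = -340)
h = 0 (h = -175*0 = 0)
h + U*(-1229/(-562)) = 0 - (-417860)/(-562) = 0 - (-417860)*(-1)/562 = 0 - 340*1229/562 = 0 - 208930/281 = -208930/281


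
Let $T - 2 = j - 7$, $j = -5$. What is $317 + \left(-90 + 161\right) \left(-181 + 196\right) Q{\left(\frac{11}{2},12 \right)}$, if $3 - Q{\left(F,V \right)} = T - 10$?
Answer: $24812$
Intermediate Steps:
$T = -10$ ($T = 2 - 12 = -10$)
$Q{\left(F,V \right)} = 23$ ($Q{\left(F,V \right)} = 3 - \left(-10 - 10\right) = 3 - -20 = 3 + 20 = 23$)
$317 + \left(-90 + 161\right) \left(-181 + 196\right) Q{\left(\frac{11}{2},12 \right)} = 317 + \left(-90 + 161\right) \left(-181 + 196\right) 23 = 317 + 71 \cdot 15 \cdot 23 = 317 + 1065 \cdot 23 = 317 + 24495 = 24812$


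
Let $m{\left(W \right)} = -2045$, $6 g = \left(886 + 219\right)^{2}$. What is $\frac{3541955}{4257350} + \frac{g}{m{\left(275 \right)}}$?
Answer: $- \frac{51548709959}{522376845} \approx -98.681$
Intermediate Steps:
$g = \frac{1221025}{6}$ ($g = \frac{\left(886 + 219\right)^{2}}{6} = \frac{1105^{2}}{6} = \frac{1}{6} \cdot 1221025 = \frac{1221025}{6} \approx 2.035 \cdot 10^{5}$)
$\frac{3541955}{4257350} + \frac{g}{m{\left(275 \right)}} = \frac{3541955}{4257350} + \frac{1221025}{6 \left(-2045\right)} = 3541955 \cdot \frac{1}{4257350} + \frac{1221025}{6} \left(- \frac{1}{2045}\right) = \frac{708391}{851470} - \frac{244205}{2454} = - \frac{51548709959}{522376845}$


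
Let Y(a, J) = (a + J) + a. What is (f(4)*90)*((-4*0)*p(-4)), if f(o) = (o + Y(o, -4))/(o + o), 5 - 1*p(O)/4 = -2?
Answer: 0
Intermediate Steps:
p(O) = 28 (p(O) = 20 - 4*(-2) = 20 + 8 = 28)
Y(a, J) = J + 2*a (Y(a, J) = (J + a) + a = J + 2*a)
f(o) = (-4 + 3*o)/(2*o) (f(o) = (o + (-4 + 2*o))/(o + o) = (-4 + 3*o)/((2*o)) = (-4 + 3*o)*(1/(2*o)) = (-4 + 3*o)/(2*o))
(f(4)*90)*((-4*0)*p(-4)) = ((3/2 - 2/4)*90)*(-4*0*28) = ((3/2 - 2*¼)*90)*(0*28) = ((3/2 - ½)*90)*0 = (1*90)*0 = 90*0 = 0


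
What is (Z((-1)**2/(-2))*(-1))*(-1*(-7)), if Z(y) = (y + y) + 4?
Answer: -21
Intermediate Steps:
Z(y) = 4 + 2*y (Z(y) = 2*y + 4 = 4 + 2*y)
(Z((-1)**2/(-2))*(-1))*(-1*(-7)) = ((4 + 2*((-1)**2/(-2)))*(-1))*(-1*(-7)) = ((4 + 2*(1*(-1/2)))*(-1))*7 = ((4 + 2*(-1/2))*(-1))*7 = ((4 - 1)*(-1))*7 = (3*(-1))*7 = -3*7 = -21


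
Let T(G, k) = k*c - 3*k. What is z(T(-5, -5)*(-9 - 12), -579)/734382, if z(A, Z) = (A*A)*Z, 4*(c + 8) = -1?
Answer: -1436281875/1305568 ≈ -1100.1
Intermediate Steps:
c = -33/4 (c = -8 + (¼)*(-1) = -8 - ¼ = -33/4 ≈ -8.2500)
T(G, k) = -45*k/4 (T(G, k) = k*(-33/4) - 3*k = -33*k/4 - 3*k = -45*k/4)
z(A, Z) = Z*A² (z(A, Z) = A²*Z = Z*A²)
z(T(-5, -5)*(-9 - 12), -579)/734382 = -579*50625*(-9 - 12)²/16/734382 = -579*((225/4)*(-21))²*(1/734382) = -579*(-4725/4)²*(1/734382) = -579*22325625/16*(1/734382) = -12926536875/16*1/734382 = -1436281875/1305568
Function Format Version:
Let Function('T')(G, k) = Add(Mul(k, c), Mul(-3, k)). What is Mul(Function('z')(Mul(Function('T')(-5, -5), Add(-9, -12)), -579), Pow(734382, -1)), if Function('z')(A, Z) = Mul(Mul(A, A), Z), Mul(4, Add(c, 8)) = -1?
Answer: Rational(-1436281875, 1305568) ≈ -1100.1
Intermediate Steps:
c = Rational(-33, 4) (c = Add(-8, Mul(Rational(1, 4), -1)) = Add(-8, Rational(-1, 4)) = Rational(-33, 4) ≈ -8.2500)
Function('T')(G, k) = Mul(Rational(-45, 4), k) (Function('T')(G, k) = Add(Mul(k, Rational(-33, 4)), Mul(-3, k)) = Add(Mul(Rational(-33, 4), k), Mul(-3, k)) = Mul(Rational(-45, 4), k))
Function('z')(A, Z) = Mul(Z, Pow(A, 2)) (Function('z')(A, Z) = Mul(Pow(A, 2), Z) = Mul(Z, Pow(A, 2)))
Mul(Function('z')(Mul(Function('T')(-5, -5), Add(-9, -12)), -579), Pow(734382, -1)) = Mul(Mul(-579, Pow(Mul(Mul(Rational(-45, 4), -5), Add(-9, -12)), 2)), Pow(734382, -1)) = Mul(Mul(-579, Pow(Mul(Rational(225, 4), -21), 2)), Rational(1, 734382)) = Mul(Mul(-579, Pow(Rational(-4725, 4), 2)), Rational(1, 734382)) = Mul(Mul(-579, Rational(22325625, 16)), Rational(1, 734382)) = Mul(Rational(-12926536875, 16), Rational(1, 734382)) = Rational(-1436281875, 1305568)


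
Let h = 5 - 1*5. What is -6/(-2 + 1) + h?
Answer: 6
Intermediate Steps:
h = 0 (h = 5 - 5 = 0)
-6/(-2 + 1) + h = -6/(-2 + 1) + 0 = -6/(-1) + 0 = -1*(-6) + 0 = 6 + 0 = 6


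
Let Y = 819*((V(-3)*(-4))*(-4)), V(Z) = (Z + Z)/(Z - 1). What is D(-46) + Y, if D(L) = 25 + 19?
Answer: 19700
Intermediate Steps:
V(Z) = 2*Z/(-1 + Z) (V(Z) = (2*Z)/(-1 + Z) = 2*Z/(-1 + Z))
D(L) = 44
Y = 19656 (Y = 819*(((2*(-3)/(-1 - 3))*(-4))*(-4)) = 819*(((2*(-3)/(-4))*(-4))*(-4)) = 819*(((2*(-3)*(-1/4))*(-4))*(-4)) = 819*(((3/2)*(-4))*(-4)) = 819*(-6*(-4)) = 819*24 = 19656)
D(-46) + Y = 44 + 19656 = 19700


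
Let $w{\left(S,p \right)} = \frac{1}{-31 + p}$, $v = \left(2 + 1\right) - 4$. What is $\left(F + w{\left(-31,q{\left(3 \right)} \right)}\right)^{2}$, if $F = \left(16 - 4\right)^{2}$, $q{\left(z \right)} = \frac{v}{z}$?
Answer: $\frac{183142089}{8836} \approx 20727.0$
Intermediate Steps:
$v = -1$ ($v = 3 - 4 = -1$)
$q{\left(z \right)} = - \frac{1}{z}$
$F = 144$ ($F = 12^{2} = 144$)
$\left(F + w{\left(-31,q{\left(3 \right)} \right)}\right)^{2} = \left(144 + \frac{1}{-31 - \frac{1}{3}}\right)^{2} = \left(144 + \frac{1}{- \frac{94}{3}}\right)^{2} = \left(144 - \frac{3}{94}\right)^{2} = \left(\frac{13533}{94}\right)^{2} = \frac{183142089}{8836}$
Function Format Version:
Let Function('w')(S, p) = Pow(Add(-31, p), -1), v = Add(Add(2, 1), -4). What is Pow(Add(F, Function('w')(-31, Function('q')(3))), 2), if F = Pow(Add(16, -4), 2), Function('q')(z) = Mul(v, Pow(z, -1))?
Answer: Rational(183142089, 8836) ≈ 20727.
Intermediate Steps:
v = -1 (v = Add(3, -4) = -1)
Function('q')(z) = Mul(-1, Pow(z, -1))
F = 144 (F = Pow(12, 2) = 144)
Pow(Add(F, Function('w')(-31, Function('q')(3))), 2) = Pow(Add(144, Pow(Add(-31, Mul(-1, Pow(3, -1))), -1)), 2) = Pow(Add(144, Pow(Add(-31, Mul(-1, Rational(1, 3))), -1)), 2) = Pow(Add(144, Pow(Add(-31, Rational(-1, 3)), -1)), 2) = Pow(Add(144, Pow(Rational(-94, 3), -1)), 2) = Pow(Add(144, Rational(-3, 94)), 2) = Pow(Rational(13533, 94), 2) = Rational(183142089, 8836)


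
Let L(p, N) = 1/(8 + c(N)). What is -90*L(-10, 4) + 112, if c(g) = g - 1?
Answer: 1142/11 ≈ 103.82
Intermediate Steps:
c(g) = -1 + g
L(p, N) = 1/(7 + N) (L(p, N) = 1/(8 + (-1 + N)) = 1/(7 + N))
-90*L(-10, 4) + 112 = -90/(7 + 4) + 112 = -90/11 + 112 = 1142/11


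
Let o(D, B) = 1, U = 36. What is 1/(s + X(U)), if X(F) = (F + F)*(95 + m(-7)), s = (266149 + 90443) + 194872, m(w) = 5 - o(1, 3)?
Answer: 1/558592 ≈ 1.7902e-6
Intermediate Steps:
m(w) = 4 (m(w) = 5 - 1*1 = 5 - 1 = 4)
s = 551464 (s = 356592 + 194872 = 551464)
X(F) = 198*F (X(F) = (F + F)*(95 + 4) = (2*F)*99 = 198*F)
1/(s + X(U)) = 1/(551464 + 198*36) = 1/(551464 + 7128) = 1/558592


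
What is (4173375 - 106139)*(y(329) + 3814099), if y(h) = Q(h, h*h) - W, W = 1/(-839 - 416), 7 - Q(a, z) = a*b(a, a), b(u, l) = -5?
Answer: 19477047596033416/1255 ≈ 1.5520e+13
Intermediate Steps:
Q(a, z) = 7 + 5*a (Q(a, z) = 7 - a*(-5) = 7 - (-5)*a = 7 + 5*a)
W = -1/1255 (W = 1/(-1255) = -1/1255 ≈ -0.00079681)
y(h) = 8786/1255 + 5*h (y(h) = (7 + 5*h) - 1*(-1/1255) = (7 + 5*h) + 1/1255 = 8786/1255 + 5*h)
(4173375 - 106139)*(y(329) + 3814099) = (4173375 - 106139)*((8786/1255 + 5*329) + 3814099) = 4067236*((8786/1255 + 1645) + 3814099) = 4067236*(2073261/1255 + 3814099) = 4067236*(4788767506/1255) = 19477047596033416/1255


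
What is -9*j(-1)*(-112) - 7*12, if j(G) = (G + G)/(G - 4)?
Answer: 1596/5 ≈ 319.20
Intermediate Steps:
j(G) = 2*G/(-4 + G) (j(G) = (2*G)/(-4 + G) = 2*G/(-4 + G))
-9*j(-1)*(-112) - 7*12 = -18*(-1)/(-4 - 1)*(-112) - 7*12 = -18*(-1)/(-5)*(-112) - 84 = -18*(-1)*(-1)/5*(-112) - 84 = -9*⅖*(-112) - 84 = -18/5*(-112) - 84 = 2016/5 - 84 = 1596/5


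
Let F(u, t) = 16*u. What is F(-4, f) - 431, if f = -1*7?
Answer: -495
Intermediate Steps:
f = -7
F(-4, f) - 431 = 16*(-4) - 431 = -64 - 431 = -495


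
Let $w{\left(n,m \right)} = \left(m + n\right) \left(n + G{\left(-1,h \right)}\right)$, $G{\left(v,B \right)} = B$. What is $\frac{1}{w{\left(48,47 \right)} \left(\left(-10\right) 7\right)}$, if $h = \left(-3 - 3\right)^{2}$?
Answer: $- \frac{1}{558600} \approx -1.7902 \cdot 10^{-6}$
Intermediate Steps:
$h = 36$ ($h = \left(-6\right)^{2} = 36$)
$w{\left(n,m \right)} = \left(36 + n\right) \left(m + n\right)$ ($w{\left(n,m \right)} = \left(m + n\right) \left(n + 36\right) = \left(m + n\right) \left(36 + n\right) = \left(36 + n\right) \left(m + n\right)$)
$\frac{1}{w{\left(48,47 \right)} \left(\left(-10\right) 7\right)} = \frac{1}{\left(48^{2} + 36 \cdot 47 + 36 \cdot 48 + 47 \cdot 48\right) \left(\left(-10\right) 7\right)} = \frac{1}{\left(2304 + 1692 + 1728 + 2256\right) \left(-70\right)} = \frac{1}{7980 \left(-70\right)} = \frac{1}{-558600} = - \frac{1}{558600}$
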